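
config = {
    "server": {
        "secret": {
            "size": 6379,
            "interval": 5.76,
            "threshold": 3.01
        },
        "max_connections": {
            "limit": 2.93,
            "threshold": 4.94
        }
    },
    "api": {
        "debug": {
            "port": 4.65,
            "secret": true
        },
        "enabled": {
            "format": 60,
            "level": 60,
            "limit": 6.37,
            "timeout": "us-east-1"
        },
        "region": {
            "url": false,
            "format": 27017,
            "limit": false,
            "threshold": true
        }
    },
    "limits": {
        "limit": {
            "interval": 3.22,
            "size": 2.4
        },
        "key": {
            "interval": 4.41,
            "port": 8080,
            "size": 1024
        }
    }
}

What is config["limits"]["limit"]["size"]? 2.4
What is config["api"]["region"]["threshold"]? True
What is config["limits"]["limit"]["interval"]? 3.22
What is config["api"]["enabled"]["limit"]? 6.37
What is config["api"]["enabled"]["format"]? 60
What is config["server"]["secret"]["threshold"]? 3.01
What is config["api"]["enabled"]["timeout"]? "us-east-1"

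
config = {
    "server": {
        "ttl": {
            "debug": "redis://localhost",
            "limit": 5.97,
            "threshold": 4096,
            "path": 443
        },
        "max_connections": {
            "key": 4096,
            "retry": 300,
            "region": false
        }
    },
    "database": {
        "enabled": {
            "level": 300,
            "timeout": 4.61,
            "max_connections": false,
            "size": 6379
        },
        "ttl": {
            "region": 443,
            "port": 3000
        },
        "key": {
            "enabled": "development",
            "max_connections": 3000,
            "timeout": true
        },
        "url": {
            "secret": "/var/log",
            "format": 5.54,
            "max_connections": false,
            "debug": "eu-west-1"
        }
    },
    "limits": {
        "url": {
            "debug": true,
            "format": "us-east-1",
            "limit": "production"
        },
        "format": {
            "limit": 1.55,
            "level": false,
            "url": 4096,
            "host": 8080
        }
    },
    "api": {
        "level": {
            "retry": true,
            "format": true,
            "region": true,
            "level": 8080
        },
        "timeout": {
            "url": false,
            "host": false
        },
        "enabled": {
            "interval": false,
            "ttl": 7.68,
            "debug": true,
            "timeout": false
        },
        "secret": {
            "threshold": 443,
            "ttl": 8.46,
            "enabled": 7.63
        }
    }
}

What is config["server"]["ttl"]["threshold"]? 4096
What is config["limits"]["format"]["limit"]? 1.55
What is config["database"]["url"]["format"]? 5.54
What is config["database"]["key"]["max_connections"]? 3000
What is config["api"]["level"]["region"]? True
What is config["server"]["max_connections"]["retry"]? 300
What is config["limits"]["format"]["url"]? 4096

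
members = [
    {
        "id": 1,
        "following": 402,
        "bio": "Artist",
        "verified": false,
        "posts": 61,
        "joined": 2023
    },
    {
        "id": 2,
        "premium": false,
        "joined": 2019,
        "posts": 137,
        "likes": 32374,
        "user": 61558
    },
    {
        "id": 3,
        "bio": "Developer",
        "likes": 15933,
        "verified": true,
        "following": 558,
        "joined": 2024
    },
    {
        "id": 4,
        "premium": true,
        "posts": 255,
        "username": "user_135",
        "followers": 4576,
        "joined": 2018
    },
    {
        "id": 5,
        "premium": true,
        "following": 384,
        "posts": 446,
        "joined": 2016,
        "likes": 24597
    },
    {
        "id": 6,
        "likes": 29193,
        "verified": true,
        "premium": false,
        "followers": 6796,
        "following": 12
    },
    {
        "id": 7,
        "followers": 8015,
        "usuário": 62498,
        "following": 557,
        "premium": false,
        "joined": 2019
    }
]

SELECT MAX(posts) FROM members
446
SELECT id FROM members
[1, 2, 3, 4, 5, 6, 7]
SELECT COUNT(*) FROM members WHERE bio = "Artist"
1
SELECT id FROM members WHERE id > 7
[]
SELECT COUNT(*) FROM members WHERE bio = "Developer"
1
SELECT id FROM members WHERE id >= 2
[2, 3, 4, 5, 6, 7]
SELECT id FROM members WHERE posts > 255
[5]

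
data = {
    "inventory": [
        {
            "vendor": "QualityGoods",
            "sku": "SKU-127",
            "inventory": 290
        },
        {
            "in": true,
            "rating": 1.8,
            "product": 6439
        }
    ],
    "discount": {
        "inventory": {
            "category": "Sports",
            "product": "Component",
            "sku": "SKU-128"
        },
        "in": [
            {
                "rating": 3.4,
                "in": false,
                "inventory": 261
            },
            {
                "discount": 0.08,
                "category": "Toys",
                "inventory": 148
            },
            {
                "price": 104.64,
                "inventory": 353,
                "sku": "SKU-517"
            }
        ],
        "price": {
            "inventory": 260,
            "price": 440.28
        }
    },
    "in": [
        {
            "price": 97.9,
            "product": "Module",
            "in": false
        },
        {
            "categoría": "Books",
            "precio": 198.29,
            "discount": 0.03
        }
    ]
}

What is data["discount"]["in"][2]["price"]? 104.64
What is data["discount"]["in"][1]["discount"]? 0.08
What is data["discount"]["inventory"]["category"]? "Sports"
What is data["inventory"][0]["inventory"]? 290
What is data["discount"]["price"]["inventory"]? 260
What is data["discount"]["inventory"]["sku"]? "SKU-128"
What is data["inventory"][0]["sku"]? "SKU-127"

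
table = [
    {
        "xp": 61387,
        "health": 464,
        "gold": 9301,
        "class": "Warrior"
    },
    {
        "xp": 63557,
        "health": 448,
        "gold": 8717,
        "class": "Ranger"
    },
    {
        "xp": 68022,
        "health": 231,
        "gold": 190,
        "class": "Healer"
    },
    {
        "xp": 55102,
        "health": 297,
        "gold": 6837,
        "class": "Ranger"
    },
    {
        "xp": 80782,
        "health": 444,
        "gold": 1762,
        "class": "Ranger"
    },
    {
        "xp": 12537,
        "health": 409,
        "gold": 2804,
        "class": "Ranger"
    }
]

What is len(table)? 6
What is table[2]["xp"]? 68022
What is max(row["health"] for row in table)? 464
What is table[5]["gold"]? 2804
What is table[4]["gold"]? 1762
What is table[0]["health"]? 464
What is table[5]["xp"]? 12537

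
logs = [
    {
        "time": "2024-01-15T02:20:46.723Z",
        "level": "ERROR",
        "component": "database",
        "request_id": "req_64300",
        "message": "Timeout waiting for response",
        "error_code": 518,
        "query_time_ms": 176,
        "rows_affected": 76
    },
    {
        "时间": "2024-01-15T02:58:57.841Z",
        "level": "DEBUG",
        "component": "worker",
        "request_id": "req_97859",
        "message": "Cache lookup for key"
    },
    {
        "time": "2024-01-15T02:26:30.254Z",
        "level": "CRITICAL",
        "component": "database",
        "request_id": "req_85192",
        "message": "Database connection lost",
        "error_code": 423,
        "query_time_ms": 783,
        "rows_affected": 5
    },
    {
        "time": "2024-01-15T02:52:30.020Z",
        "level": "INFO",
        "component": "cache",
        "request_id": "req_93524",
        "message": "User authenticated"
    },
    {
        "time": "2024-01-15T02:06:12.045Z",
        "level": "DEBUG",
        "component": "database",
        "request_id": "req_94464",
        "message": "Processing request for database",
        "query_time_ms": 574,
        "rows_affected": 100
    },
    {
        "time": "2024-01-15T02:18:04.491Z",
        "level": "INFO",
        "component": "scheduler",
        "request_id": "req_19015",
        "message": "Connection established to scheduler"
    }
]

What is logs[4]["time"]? "2024-01-15T02:06:12.045Z"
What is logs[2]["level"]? "CRITICAL"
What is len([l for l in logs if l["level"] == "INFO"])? 2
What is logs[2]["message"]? "Database connection lost"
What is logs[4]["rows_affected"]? 100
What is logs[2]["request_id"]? "req_85192"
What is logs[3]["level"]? "INFO"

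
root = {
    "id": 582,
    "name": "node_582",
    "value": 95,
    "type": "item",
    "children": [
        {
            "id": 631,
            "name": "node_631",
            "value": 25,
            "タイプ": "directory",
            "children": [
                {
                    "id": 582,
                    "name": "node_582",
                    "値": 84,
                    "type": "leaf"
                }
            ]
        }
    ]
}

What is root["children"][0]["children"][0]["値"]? 84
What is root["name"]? "node_582"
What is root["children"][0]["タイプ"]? "directory"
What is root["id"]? 582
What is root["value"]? 95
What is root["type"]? "item"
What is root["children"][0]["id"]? 631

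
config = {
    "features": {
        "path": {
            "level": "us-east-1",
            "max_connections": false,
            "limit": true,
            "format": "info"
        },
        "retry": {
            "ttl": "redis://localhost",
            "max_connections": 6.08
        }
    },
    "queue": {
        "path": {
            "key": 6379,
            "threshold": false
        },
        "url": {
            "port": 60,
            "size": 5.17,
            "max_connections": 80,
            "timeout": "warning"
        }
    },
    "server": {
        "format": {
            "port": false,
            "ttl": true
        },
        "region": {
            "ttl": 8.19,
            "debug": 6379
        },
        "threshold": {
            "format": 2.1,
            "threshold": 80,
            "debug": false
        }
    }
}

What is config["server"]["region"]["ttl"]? 8.19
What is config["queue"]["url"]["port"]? 60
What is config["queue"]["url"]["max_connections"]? 80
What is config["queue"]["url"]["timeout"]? "warning"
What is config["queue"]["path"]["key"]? 6379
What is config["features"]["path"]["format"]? "info"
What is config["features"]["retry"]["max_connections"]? 6.08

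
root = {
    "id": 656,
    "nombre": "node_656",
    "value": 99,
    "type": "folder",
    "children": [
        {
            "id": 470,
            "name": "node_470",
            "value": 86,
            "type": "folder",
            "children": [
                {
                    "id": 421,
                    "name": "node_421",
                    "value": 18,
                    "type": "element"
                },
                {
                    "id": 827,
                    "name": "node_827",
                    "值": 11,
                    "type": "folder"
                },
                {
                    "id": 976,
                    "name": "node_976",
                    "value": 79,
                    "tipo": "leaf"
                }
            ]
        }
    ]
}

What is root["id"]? 656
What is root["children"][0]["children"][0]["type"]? "element"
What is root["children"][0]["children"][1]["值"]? 11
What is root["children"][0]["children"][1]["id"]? 827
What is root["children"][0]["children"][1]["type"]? "folder"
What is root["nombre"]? "node_656"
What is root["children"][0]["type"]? "folder"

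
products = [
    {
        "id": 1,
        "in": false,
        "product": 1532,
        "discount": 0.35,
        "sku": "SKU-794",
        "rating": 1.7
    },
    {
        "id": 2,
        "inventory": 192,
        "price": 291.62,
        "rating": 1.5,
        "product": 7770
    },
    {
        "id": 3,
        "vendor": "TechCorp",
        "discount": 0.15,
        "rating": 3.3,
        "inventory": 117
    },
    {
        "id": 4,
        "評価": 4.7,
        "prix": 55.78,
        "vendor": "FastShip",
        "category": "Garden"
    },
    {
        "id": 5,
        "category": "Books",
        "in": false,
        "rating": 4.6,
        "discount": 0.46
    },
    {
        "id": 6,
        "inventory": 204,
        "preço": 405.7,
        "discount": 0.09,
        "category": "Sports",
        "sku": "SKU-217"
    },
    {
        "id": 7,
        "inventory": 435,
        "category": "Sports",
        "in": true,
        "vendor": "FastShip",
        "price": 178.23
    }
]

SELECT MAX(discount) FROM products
0.46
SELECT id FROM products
[1, 2, 3, 4, 5, 6, 7]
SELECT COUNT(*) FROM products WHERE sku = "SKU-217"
1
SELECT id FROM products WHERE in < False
[]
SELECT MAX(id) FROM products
7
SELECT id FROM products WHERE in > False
[7]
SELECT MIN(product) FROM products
1532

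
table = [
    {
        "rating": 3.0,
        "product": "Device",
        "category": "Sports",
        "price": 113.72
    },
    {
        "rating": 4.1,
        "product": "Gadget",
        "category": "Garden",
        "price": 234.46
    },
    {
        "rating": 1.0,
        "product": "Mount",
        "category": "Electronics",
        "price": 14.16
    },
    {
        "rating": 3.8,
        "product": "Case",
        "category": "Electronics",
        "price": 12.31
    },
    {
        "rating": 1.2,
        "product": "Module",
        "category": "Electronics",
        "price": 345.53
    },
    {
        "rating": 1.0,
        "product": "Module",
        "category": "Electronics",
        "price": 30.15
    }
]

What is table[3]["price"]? 12.31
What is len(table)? 6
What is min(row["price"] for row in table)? 12.31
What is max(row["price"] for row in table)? 345.53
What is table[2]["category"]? "Electronics"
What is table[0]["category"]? "Sports"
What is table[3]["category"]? "Electronics"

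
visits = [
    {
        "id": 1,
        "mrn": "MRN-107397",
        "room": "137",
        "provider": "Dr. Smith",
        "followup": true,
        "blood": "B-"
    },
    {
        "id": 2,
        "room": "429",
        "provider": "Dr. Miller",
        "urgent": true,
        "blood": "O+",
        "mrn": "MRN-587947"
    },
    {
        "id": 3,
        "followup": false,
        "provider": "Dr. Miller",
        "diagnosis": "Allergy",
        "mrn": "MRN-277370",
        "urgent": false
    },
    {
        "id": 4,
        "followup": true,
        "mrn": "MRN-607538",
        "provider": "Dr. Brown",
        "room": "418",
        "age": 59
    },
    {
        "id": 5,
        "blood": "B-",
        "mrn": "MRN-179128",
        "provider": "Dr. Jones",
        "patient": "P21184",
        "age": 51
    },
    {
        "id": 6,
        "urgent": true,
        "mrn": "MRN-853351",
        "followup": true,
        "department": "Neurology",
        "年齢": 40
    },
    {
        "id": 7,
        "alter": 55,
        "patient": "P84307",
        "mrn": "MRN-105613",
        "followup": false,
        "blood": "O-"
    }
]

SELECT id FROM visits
[1, 2, 3, 4, 5, 6, 7]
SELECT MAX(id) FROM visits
7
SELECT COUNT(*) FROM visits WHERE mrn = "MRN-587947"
1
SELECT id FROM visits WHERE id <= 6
[1, 2, 3, 4, 5, 6]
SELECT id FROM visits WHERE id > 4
[5, 6, 7]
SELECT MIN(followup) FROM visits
False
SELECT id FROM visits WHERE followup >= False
[1, 3, 4, 6, 7]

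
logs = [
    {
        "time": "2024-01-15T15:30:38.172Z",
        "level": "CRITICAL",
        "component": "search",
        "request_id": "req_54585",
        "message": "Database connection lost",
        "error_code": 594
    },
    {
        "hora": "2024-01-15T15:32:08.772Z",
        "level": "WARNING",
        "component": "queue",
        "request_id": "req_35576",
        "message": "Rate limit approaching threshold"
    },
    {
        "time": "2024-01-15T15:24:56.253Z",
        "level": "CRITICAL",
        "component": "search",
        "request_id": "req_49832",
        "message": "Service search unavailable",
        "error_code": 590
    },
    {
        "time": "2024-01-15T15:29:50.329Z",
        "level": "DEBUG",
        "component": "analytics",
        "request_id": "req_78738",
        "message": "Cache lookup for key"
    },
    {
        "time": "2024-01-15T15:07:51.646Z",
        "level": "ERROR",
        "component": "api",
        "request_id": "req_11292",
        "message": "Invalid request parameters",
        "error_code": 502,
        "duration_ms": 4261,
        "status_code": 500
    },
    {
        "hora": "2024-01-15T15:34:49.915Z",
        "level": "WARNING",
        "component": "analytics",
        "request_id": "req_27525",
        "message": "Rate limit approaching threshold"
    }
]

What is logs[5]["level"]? "WARNING"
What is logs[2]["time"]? "2024-01-15T15:24:56.253Z"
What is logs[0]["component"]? "search"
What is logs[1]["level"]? "WARNING"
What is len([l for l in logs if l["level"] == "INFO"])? 0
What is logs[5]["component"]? "analytics"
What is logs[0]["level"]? "CRITICAL"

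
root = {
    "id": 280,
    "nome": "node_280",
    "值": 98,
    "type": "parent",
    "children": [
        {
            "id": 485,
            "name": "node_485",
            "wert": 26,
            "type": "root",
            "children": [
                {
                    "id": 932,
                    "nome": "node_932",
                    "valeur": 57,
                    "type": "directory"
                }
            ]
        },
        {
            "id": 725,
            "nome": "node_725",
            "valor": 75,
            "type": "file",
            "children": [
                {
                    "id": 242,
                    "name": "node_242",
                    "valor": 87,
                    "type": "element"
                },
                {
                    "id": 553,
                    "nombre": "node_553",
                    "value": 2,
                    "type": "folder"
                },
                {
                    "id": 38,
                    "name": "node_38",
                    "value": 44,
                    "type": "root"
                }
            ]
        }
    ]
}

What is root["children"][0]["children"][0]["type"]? "directory"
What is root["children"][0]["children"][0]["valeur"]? 57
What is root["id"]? 280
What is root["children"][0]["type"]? "root"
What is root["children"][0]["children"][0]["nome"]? "node_932"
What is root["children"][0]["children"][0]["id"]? 932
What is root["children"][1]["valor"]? 75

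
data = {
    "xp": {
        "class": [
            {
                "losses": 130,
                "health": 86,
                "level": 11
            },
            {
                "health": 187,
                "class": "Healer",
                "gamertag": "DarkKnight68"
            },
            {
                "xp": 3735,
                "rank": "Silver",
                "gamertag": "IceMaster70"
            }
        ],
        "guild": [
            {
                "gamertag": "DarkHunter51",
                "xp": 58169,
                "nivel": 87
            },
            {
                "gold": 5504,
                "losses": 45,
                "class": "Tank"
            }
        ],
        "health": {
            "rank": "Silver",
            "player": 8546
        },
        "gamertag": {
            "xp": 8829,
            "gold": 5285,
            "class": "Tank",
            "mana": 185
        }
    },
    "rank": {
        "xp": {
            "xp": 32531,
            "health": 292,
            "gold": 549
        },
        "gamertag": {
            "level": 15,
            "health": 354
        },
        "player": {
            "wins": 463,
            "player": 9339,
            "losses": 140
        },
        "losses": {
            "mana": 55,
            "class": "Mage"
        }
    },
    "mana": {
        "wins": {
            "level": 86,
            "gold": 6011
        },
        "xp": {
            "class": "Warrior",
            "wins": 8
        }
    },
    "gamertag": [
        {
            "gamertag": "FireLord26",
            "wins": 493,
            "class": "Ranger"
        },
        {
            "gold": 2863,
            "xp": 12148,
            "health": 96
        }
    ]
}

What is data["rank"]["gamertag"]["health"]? 354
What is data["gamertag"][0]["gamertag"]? "FireLord26"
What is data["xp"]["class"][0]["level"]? 11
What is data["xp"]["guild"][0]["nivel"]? 87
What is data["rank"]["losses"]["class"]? "Mage"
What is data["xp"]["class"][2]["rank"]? "Silver"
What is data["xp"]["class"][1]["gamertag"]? "DarkKnight68"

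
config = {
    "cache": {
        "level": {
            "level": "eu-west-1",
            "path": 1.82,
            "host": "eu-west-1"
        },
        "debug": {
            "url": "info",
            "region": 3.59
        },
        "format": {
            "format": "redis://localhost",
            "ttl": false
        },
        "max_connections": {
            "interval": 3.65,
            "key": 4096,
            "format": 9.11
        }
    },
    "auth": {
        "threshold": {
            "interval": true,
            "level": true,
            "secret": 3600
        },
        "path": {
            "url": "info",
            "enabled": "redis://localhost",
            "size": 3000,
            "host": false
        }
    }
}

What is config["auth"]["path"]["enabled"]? "redis://localhost"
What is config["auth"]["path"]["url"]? "info"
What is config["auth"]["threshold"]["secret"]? 3600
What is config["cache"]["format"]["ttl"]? False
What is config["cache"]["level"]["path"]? 1.82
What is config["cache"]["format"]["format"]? "redis://localhost"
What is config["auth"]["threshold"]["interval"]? True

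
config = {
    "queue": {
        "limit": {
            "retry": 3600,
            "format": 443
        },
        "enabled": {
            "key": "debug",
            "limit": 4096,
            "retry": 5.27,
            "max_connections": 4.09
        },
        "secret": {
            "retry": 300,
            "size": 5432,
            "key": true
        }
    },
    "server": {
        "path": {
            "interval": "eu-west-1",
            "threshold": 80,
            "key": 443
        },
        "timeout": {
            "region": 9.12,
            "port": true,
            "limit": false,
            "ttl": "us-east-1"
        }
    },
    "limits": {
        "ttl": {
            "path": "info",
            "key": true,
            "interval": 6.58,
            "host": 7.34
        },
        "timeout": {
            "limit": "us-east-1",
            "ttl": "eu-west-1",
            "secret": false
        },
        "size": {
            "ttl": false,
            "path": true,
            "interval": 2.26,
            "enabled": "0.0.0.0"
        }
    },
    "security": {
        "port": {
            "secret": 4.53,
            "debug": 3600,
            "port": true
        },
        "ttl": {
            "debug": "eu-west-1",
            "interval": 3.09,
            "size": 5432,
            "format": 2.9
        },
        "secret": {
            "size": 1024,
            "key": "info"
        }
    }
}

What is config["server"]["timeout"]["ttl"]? "us-east-1"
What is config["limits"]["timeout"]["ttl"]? "eu-west-1"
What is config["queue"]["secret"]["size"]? 5432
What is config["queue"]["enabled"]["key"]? "debug"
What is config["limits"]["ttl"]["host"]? 7.34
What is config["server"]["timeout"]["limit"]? False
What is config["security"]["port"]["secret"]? 4.53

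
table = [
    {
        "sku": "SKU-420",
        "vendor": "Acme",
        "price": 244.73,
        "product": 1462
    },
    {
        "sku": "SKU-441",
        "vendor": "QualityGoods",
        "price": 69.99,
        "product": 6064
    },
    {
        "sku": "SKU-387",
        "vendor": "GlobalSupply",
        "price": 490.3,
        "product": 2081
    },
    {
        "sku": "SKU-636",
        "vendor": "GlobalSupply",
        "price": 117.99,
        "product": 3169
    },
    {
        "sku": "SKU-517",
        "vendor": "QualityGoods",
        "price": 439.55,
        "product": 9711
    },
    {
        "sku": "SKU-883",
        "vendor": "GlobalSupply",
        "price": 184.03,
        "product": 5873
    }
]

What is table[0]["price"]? 244.73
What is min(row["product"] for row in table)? 1462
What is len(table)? 6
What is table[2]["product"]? 2081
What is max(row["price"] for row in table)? 490.3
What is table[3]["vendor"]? "GlobalSupply"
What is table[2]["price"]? 490.3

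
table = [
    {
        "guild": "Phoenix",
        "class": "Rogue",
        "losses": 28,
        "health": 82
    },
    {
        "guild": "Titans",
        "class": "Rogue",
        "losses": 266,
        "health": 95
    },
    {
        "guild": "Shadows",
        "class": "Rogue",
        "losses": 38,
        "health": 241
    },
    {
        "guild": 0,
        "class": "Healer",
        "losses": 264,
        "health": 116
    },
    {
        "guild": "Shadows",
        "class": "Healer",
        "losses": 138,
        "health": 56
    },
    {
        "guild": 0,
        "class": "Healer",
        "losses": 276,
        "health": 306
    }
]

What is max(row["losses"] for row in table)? 276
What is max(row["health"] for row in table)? 306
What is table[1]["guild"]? "Titans"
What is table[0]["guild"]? "Phoenix"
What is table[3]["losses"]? 264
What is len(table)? 6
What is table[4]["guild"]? "Shadows"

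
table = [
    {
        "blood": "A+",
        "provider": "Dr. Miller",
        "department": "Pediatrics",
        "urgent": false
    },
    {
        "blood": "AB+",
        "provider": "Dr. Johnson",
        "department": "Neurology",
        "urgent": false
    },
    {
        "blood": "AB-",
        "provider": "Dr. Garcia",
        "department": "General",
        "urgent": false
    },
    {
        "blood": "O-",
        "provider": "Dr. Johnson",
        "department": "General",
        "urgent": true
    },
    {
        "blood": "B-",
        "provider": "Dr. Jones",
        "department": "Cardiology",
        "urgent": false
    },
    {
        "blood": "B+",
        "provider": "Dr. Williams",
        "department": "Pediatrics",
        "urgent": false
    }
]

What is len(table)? 6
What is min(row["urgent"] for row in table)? False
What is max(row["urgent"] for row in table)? True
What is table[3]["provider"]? "Dr. Johnson"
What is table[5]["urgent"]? False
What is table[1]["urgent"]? False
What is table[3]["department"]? "General"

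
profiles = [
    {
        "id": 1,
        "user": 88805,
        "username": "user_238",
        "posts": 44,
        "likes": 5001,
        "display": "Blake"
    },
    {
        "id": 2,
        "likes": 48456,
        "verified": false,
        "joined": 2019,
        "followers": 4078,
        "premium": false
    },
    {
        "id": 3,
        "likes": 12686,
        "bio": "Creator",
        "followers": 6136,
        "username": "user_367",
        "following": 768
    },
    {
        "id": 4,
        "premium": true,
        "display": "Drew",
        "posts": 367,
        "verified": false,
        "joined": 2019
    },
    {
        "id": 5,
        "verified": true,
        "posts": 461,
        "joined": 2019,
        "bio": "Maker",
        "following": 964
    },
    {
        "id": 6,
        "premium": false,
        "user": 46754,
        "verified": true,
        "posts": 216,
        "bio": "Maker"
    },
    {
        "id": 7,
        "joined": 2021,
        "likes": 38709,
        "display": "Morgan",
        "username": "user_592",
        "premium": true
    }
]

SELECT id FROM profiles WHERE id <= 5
[1, 2, 3, 4, 5]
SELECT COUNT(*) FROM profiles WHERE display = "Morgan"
1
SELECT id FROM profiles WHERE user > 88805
[]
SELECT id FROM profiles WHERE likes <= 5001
[1]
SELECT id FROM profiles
[1, 2, 3, 4, 5, 6, 7]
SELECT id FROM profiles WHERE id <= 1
[1]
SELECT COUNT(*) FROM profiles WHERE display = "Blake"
1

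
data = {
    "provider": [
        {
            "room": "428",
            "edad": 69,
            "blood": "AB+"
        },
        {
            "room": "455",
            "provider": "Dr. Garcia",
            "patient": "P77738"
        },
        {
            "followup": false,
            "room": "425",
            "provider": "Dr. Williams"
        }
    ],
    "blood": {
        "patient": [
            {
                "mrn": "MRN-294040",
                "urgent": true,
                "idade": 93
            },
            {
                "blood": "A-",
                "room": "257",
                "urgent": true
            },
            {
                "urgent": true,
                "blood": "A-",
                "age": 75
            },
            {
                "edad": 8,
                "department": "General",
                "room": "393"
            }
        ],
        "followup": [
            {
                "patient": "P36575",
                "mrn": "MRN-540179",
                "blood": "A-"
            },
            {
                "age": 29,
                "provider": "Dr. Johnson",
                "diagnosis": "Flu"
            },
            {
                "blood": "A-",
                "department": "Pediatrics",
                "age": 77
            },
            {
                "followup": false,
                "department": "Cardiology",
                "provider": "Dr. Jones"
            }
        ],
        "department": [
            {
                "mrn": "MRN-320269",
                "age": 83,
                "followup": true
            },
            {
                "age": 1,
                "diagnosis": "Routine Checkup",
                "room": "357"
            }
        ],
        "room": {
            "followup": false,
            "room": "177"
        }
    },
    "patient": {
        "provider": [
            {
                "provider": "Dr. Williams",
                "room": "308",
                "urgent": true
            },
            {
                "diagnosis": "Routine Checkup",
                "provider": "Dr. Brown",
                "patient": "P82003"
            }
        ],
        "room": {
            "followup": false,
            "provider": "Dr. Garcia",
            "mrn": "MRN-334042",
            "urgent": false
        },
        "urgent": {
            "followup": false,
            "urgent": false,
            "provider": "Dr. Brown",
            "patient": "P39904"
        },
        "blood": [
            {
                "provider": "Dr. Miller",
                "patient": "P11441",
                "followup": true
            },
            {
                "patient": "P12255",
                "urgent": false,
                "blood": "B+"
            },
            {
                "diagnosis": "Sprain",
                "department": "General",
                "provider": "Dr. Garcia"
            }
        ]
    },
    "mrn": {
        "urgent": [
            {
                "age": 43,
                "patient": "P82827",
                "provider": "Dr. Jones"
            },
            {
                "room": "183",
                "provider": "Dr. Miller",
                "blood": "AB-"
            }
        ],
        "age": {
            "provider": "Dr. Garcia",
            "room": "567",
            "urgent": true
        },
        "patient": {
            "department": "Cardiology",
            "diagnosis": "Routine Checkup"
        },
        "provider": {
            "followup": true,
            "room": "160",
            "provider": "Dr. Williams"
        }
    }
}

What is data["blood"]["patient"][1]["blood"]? "A-"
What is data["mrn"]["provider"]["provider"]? "Dr. Williams"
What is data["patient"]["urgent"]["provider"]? "Dr. Brown"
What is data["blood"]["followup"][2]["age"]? 77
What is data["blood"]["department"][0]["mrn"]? "MRN-320269"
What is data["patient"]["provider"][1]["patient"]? "P82003"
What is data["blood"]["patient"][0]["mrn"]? "MRN-294040"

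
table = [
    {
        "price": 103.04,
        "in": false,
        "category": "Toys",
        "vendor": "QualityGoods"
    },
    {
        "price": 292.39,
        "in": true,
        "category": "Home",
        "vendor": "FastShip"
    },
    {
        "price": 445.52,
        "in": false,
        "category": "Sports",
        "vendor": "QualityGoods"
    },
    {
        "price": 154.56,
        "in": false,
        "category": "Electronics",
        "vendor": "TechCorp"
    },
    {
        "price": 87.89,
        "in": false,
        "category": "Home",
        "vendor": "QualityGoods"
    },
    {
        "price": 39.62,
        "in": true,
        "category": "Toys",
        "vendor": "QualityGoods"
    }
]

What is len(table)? 6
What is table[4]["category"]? "Home"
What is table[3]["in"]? False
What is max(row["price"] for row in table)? 445.52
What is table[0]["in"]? False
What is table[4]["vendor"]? "QualityGoods"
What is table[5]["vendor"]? "QualityGoods"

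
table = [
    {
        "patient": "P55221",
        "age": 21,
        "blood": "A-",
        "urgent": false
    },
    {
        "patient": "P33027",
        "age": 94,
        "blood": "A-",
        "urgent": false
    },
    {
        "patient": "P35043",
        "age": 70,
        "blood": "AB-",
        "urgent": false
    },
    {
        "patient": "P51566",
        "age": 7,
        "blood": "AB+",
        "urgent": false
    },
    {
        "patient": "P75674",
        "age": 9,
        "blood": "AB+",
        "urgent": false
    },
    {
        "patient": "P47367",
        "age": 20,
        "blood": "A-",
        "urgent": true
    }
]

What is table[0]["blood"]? "A-"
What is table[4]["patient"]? "P75674"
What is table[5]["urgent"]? True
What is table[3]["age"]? 7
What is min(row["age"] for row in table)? 7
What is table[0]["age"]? 21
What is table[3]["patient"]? "P51566"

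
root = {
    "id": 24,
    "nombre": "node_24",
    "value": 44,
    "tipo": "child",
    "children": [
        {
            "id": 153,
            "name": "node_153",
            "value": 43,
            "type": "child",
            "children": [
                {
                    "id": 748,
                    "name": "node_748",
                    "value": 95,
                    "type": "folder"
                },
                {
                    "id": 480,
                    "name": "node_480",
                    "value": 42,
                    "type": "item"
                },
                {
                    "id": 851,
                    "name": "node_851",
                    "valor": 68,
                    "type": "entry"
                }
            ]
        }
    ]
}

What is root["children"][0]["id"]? 153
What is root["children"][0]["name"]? "node_153"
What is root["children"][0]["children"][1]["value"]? 42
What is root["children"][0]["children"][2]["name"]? "node_851"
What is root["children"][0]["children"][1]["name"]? "node_480"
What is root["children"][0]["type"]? "child"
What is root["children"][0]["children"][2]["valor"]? 68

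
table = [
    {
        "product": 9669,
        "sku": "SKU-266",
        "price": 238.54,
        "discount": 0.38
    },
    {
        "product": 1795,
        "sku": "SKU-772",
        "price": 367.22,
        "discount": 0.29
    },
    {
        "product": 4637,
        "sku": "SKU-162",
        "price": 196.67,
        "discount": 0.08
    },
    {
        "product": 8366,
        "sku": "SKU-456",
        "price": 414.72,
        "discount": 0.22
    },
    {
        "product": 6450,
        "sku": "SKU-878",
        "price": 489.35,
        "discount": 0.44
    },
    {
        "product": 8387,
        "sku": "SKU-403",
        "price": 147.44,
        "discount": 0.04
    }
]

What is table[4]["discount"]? 0.44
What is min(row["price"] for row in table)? 147.44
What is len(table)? 6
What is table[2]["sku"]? "SKU-162"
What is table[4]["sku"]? "SKU-878"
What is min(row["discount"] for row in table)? 0.04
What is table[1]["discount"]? 0.29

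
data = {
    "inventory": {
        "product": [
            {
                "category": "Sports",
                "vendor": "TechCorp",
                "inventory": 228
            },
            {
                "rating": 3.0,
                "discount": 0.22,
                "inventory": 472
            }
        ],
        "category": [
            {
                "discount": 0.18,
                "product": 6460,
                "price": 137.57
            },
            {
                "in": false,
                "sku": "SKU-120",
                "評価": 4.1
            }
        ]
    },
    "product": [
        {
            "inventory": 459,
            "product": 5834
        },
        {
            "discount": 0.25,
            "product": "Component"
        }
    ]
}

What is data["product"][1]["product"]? "Component"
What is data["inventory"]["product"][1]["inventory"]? 472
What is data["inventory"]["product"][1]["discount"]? 0.22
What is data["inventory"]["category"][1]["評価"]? 4.1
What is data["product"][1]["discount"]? 0.25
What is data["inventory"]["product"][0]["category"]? "Sports"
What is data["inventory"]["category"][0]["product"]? 6460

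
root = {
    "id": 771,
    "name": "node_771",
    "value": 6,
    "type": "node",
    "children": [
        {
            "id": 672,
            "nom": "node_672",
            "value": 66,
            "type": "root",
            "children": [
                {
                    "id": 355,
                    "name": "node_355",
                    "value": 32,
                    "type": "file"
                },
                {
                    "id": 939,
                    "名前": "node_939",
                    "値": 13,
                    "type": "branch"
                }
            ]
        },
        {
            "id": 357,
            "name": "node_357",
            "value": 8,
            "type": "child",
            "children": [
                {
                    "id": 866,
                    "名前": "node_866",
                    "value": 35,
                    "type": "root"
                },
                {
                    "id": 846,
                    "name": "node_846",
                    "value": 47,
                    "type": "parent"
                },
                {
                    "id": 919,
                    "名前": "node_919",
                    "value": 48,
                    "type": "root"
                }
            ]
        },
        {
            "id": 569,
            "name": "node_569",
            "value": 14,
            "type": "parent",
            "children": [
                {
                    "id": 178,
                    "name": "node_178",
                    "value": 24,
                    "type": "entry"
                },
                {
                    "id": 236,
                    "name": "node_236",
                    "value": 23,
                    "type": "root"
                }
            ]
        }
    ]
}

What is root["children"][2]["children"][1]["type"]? "root"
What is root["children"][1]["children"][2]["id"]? 919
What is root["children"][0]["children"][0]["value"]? 32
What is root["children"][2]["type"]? "parent"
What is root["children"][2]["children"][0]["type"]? "entry"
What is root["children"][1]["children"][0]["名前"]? "node_866"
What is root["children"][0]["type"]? "root"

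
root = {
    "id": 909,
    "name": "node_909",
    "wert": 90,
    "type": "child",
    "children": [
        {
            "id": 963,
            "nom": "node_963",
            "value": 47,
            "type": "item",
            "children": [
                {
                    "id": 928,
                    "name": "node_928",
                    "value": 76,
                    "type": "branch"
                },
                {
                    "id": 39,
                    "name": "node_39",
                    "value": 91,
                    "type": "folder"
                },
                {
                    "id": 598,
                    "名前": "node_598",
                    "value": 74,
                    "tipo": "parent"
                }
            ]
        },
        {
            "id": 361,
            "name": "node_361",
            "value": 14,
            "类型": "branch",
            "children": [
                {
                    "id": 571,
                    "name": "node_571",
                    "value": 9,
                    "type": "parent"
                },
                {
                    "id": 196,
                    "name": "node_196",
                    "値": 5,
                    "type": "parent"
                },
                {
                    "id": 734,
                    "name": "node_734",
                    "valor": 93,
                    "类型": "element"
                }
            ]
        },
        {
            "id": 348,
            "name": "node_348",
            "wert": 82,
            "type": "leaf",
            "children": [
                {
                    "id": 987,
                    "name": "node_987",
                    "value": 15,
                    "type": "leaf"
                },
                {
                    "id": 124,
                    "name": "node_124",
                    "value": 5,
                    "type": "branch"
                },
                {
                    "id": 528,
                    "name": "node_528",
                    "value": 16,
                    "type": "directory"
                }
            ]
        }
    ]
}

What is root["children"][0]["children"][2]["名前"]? "node_598"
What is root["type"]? "child"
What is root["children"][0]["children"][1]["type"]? "folder"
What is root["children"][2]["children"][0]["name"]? "node_987"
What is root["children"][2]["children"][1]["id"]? 124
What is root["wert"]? 90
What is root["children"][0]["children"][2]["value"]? 74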